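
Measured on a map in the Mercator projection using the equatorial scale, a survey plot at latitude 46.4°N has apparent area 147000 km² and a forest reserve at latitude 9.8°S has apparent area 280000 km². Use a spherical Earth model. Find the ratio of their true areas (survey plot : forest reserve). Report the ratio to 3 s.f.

0.257

On Mercator the areal scale is sec²φ, so true area = apparent × cos²φ.
True area of survey plot: 147000 × cos²(46.4°) = 147000 × 0.4756 = 69910 km².
True area of forest reserve: 280000 × cos²(9.8°) = 280000 × 0.9710 = 271900 km².
Ratio = 69910 / 271900 ≈ 0.257.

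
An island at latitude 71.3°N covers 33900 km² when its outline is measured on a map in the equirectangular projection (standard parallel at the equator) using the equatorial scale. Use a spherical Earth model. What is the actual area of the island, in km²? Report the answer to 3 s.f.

10900 km²

For the equirectangular projection with φ₀ = 0 (plate carrée), h = 1 along meridians and k = sec φ along parallels.
Areal scale = h·k = 1 × sec φ; at 71.3°, h = 1.000, k = 3.119, so h·k = 3.119.
True area = apparent / (areal scale) = 33900 / 3.119 ≈ 10900 km².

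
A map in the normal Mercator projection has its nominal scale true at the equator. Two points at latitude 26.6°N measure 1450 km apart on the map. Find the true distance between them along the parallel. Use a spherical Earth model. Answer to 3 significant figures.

1300 km

The Mercator projection is conformal; its linear scale factor is the same in every direction and equals sec φ = 1/cos φ.
Along the parallel at 26.6°, map distances are exaggerated by k = sec 26.6° = 1.118.
True distance = 1450 / 1.118 = 1450 × cos 26.6° ≈ 1300 km.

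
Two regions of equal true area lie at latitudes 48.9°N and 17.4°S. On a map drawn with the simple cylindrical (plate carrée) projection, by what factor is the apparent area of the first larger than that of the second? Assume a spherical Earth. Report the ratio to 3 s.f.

In the plate carrée (x = Rλ, y = Rφ), meridians are true-scale (h = 1) and parallels are stretched by k = sec φ.
Areal scale at 48.9°: h·k = 1.000 × 1.521 = 1.521.
Areal scale at 17.4°: h·k = 1.000 × 1.048 = 1.048.
Ratio = 1.521/1.048 ≈ 1.45.

1.45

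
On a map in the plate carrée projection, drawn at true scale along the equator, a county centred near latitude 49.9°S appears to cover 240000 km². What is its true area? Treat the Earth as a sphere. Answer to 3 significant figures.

Plate carrée maps x = Rλ, y = Rφ. The meridian scale is h = 1 and the parallel scale is k = 1/cos φ = sec φ.
Areal scale = h·k = 1 × sec φ; at 49.9°, h = 1.000, k = 1.552, so h·k = 1.552.
True area = apparent / (areal scale) = 240000 / 1.552 ≈ 155000 km².

155000 km²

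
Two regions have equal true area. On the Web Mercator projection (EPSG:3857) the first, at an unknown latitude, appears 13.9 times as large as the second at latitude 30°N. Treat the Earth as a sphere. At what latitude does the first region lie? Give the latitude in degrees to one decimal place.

On Mercator, (apparent₁)/(apparent₂) = sec²φ₁ / sec²φ₂ when true areas are equal.
cos²φ₂ / cos²φ₁ = 13.9  ⇒  cos φ₁ = cos 30° / √13.9 = 0.8660/3.728 = 0.2323.
φ₁ = arccos(0.2323) ≈ 76.6°.

76.6°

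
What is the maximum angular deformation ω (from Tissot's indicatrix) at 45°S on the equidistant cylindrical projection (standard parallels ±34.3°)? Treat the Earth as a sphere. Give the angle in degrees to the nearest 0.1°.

With standard parallel φ₀ = 34.3°, the equirectangular projection gives x = Rλ cos φ₀, y = Rφ, so h = 1 and k = cos 34.3° / cos φ.
At 45°: h = 1.000, k = 1.168; principal scales a = 1.168, b = 1.000.
sin(ω/2) = (a − b)/(a + b) = 0.1683/2.168 = 0.07761, so ω = 2 arcsin(0.07761) ≈ 8.9°.

8.9°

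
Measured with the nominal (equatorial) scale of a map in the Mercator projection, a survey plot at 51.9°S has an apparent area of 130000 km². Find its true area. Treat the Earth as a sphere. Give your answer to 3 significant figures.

49500 km²

For Mercator, h = k = sec φ (a conformal cylindrical projection has a single point scale, 1/cos φ).
Areal scale = k² = sec²φ = 1/cos²(51.9°) = 1/0.6170² = 2.627.
True area = apparent / (areal scale) = 130000 / 2.627 ≈ 49500 km².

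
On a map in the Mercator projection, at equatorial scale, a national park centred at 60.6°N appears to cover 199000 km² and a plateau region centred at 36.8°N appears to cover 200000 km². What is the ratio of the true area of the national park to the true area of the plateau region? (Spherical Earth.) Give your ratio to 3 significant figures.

0.374

Mercator's areal exaggeration is sec²φ; hence true area = (apparent area) · cos²φ.
True area of national park: 199000 × cos²(60.6°) = 199000 × 0.2410 = 47960 km².
True area of plateau region: 200000 × cos²(36.8°) = 200000 × 0.6412 = 128200 km².
Ratio = 47960 / 128200 ≈ 0.374.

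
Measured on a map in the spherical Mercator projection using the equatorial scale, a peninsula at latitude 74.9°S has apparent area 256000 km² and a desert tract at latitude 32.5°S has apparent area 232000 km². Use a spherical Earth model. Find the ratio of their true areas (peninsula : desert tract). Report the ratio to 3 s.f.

0.105

Mercator's areal exaggeration is sec²φ; hence true area = (apparent area) · cos²φ.
True area of peninsula: 256000 × cos²(74.9°) = 256000 × 0.06786 = 17370 km².
True area of desert tract: 232000 × cos²(32.5°) = 232000 × 0.7113 = 165000 km².
Ratio = 17370 / 165000 ≈ 0.105.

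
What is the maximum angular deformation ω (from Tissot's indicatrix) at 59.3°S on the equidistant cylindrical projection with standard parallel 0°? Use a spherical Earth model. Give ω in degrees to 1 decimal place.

37.8°

In the plate carrée (x = Rλ, y = Rφ), meridians are true-scale (h = 1) and parallels are stretched by k = sec φ.
At 59.3°: h = 1.000, k = 1.959; principal scales a = 1.959, b = 1.000.
sin(ω/2) = (a − b)/(a + b) = 0.9587/2.959 = 0.3240, so ω = 2 arcsin(0.3240) ≈ 37.8°.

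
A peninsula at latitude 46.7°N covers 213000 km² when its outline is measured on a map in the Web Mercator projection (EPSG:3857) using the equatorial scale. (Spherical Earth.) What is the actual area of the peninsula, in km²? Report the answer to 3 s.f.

Mercator is conformal, so the point scale is isotropic: h = k = sec φ = 1/cos φ.
Areal scale = k² = sec²φ = 1/cos²(46.7°) = 1/0.6858² = 2.126.
True area = apparent / (areal scale) = 213000 / 2.126 ≈ 100000 km².

100000 km²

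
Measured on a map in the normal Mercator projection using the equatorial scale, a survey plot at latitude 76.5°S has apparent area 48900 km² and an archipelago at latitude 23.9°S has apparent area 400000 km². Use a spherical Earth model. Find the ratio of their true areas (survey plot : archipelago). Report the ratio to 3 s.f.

Since Mercator area scale is 1/cos²φ, the true area equals the apparent area multiplied by cos²φ.
True area of survey plot: 48900 × cos²(76.5°) = 48900 × 0.05450 = 2665 km².
True area of archipelago: 400000 × cos²(23.9°) = 400000 × 0.8359 = 334300 km².
Ratio = 2665 / 334300 ≈ 0.00797.

0.00797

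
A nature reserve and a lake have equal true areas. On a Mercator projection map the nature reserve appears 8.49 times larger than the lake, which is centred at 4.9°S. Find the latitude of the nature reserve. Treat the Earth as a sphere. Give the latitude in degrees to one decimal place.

On Mercator, (apparent₁)/(apparent₂) = sec²φ₁ / sec²φ₂ when true areas are equal.
cos²φ₂ / cos²φ₁ = 8.49  ⇒  cos φ₁ = cos 4.9° / √8.49 = 0.9963/2.914 = 0.3419.
φ₁ = arccos(0.3419) ≈ 70.0°.

70.0°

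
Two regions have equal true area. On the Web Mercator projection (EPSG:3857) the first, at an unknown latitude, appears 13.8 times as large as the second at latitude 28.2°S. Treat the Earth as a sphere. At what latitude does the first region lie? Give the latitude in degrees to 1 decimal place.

On Mercator, (apparent₁)/(apparent₂) = sec²φ₁ / sec²φ₂ when true areas are equal.
cos²φ₂ / cos²φ₁ = 13.8  ⇒  cos φ₁ = cos 28.2° / √13.8 = 0.8813/3.715 = 0.2372.
φ₁ = arccos(0.2372) ≈ 76.3°.

76.3°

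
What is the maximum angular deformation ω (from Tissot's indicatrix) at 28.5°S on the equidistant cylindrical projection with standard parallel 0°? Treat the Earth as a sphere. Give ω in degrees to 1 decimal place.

Plate carrée maps x = Rλ, y = Rφ. The meridian scale is h = 1 and the parallel scale is k = 1/cos φ = sec φ.
At 28.5°: h = 1.000, k = 1.138; principal scales a = 1.138, b = 1.000.
sin(ω/2) = (a − b)/(a + b) = 0.1379/2.138 = 0.06450, so ω = 2 arcsin(0.06450) ≈ 7.4°.

7.4°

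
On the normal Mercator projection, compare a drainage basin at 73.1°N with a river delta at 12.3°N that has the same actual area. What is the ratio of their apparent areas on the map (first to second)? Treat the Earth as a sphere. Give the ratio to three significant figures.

On Mercator, area is exaggerated by sec²φ = 1/cos²φ.
At 73.1°: sec²(73.1°) = 1/0.2907² = 11.83.
At 12.3°: sec²(12.3°) = 1/0.9770² = 1.048.
Ratio = 11.83/1.048 = cos²(12.3°)/cos²(73.1°) ≈ 11.3.

11.3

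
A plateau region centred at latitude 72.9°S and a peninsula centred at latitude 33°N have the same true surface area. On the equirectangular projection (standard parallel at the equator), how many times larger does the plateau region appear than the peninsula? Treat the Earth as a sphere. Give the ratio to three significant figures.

Plate carrée maps x = Rλ, y = Rφ. The meridian scale is h = 1 and the parallel scale is k = 1/cos φ = sec φ.
Areal scale at 72.9°: h·k = 1.000 × 3.401 = 3.401.
Areal scale at 33°: h·k = 1.000 × 1.192 = 1.192.
Ratio = 3.401/1.192 ≈ 2.85.

2.85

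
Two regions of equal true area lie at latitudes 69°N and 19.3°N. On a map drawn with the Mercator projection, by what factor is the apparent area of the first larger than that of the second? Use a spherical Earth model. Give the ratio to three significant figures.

On Mercator, area is exaggerated by sec²φ = 1/cos²φ.
At 69°: sec²(69°) = 1/0.3584² = 7.786.
At 19.3°: sec²(19.3°) = 1/0.9438² = 1.123.
Ratio = 7.786/1.123 = cos²(19.3°)/cos²(69°) ≈ 6.94.

6.94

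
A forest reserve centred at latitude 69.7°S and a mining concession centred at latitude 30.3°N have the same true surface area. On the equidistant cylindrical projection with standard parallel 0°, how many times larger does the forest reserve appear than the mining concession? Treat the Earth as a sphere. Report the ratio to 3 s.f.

In the plate carrée (x = Rλ, y = Rφ), meridians are true-scale (h = 1) and parallels are stretched by k = sec φ.
Areal scale at 69.7°: h·k = 1.000 × 2.882 = 2.882.
Areal scale at 30.3°: h·k = 1.000 × 1.158 = 1.158.
Ratio = 2.882/1.158 ≈ 2.49.

2.49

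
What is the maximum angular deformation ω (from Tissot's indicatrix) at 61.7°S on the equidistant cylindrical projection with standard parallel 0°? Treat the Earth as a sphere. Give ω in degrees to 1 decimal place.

41.8°

For the equirectangular projection with φ₀ = 0 (plate carrée), h = 1 along meridians and k = sec φ along parallels.
At 61.7°: h = 1.000, k = 2.109; principal scales a = 2.109, b = 1.000.
sin(ω/2) = (a − b)/(a + b) = 1.109/3.109 = 0.3568, so ω = 2 arcsin(0.3568) ≈ 41.8°.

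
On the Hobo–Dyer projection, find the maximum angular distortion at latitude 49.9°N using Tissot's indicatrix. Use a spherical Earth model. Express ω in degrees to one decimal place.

23.7°

The Hobo–Dyer projection is cylindrical equal-area with φ₀ = 37.5°. A cylindrical equal-area projection with standard parallel φ₀ has meridian scale h = cos φ / cos φ₀ and parallel scale k = cos φ₀ / cos φ (so areas are preserved, h·k = 1).
At 49.9°: h = 0.8119, k = 1.232; principal scales a = 1.232, b = 0.8119.
sin(ω/2) = (a − b)/(a + b) = 0.4198/2.044 = 0.2054, so ω = 2 arcsin(0.2054) ≈ 23.7°.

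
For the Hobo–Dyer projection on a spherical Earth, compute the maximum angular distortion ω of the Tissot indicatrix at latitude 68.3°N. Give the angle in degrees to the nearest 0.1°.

The Hobo–Dyer projection is cylindrical equal-area with φ₀ = 37.5°. Cylindrical equal-area (φ₀ = 37.5°): h = cos φ / cos 37.5° along meridians, k = cos 37.5° / cos φ along parallels; h·k = 1.
At 68.3°: h = 0.4661, k = 2.146; principal scales a = 2.146, b = 0.4661.
sin(ω/2) = (a − b)/(a + b) = 1.680/2.612 = 0.6431, so ω = 2 arcsin(0.6431) ≈ 80.0°.

80.0°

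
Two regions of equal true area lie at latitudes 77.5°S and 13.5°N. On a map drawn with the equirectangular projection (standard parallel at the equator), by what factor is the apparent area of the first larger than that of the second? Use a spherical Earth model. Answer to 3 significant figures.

4.49

For the equirectangular projection with φ₀ = 0 (plate carrée), h = 1 along meridians and k = sec φ along parallels.
Areal scale at 77.5°: h·k = 1.000 × 4.620 = 4.620.
Areal scale at 13.5°: h·k = 1.000 × 1.028 = 1.028.
Ratio = 4.620/1.028 ≈ 4.49.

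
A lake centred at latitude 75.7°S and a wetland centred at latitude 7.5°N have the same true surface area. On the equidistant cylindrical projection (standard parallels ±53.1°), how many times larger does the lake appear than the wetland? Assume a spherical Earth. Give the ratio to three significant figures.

The equidistant cylindrical projection with φ₀ = 53.1° has h = 1 (meridians true) and k = cos φ₀ / cos φ along parallels.
Areal scale at 75.7°: h·k = 1.000 × 2.431 = 2.431.
Areal scale at 7.5°: h·k = 1.000 × 0.6056 = 0.6056.
Ratio = 2.431/0.6056 ≈ 4.01.

4.01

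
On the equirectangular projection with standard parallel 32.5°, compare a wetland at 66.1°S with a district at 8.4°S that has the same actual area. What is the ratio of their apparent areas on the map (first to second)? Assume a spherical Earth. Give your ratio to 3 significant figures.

In the equirectangular projection with standard parallel φ₀ = 32.5° (x = Rλ cos φ₀, y = Rφ), meridians are true-scale (h = 1) and the parallel scale is k = cos φ₀ / cos φ.
Areal scale at 66.1°: h·k = 1.000 × 2.082 = 2.082.
Areal scale at 8.4°: h·k = 1.000 × 0.8525 = 0.8525.
Ratio = 2.082/0.8525 ≈ 2.44.

2.44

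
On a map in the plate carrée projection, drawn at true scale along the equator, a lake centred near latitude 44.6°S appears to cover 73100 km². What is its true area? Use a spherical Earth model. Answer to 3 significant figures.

52000 km²

Plate carrée maps x = Rλ, y = Rφ. The meridian scale is h = 1 and the parallel scale is k = 1/cos φ = sec φ.
Areal scale = h·k = 1 × sec φ; at 44.6°, h = 1.000, k = 1.404, so h·k = 1.404.
True area = apparent / (areal scale) = 73100 / 1.404 ≈ 52000 km².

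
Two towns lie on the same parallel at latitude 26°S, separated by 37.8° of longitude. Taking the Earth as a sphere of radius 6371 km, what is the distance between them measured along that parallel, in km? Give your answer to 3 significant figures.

3780 km

Arc length along a parallel = R cos φ · Δλ (with Δλ in radians).
= 6371 × cos 26° × (37.8° × π/180) = 6371 × 0.8988 × 0.6597 ≈ 3780 km.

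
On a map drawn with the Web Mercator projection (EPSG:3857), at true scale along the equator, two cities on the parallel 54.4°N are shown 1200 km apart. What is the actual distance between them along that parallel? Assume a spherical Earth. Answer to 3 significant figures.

699 km

The Mercator projection is conformal; its linear scale factor is the same in every direction and equals sec φ = 1/cos φ.
Along the parallel at 54.4°, map distances are exaggerated by k = sec 54.4° = 1.718.
True distance = 1200 / 1.718 = 1200 × cos 54.4° ≈ 699 km.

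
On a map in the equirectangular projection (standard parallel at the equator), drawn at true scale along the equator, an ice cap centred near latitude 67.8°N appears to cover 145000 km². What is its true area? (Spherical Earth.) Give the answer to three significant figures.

54800 km²

Plate carrée maps x = Rλ, y = Rφ. The meridian scale is h = 1 and the parallel scale is k = 1/cos φ = sec φ.
Areal scale = h·k = 1 × sec φ; at 67.8°, h = 1.000, k = 2.647, so h·k = 2.647.
True area = apparent / (areal scale) = 145000 / 2.647 ≈ 54800 km².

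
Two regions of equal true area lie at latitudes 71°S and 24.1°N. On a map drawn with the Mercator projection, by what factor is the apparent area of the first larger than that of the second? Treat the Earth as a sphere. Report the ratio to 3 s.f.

7.86

Mercator areal scale is sec²φ.
At 71°: sec²(71°) = 1/0.3256² = 9.434.
At 24.1°: sec²(24.1°) = 1/0.9128² = 1.200.
Ratio = 9.434/1.200 = cos²(24.1°)/cos²(71°) ≈ 7.86.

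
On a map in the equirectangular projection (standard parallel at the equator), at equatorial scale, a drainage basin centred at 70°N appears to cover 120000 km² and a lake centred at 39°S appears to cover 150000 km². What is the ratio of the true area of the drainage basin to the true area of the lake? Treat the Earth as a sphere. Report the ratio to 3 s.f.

0.352

Plate carrée has h = 1 and k = sec φ, giving areal scale sec φ; true area = (apparent area) · cos φ.
True area of drainage basin: 120000 × cos(70°) = 120000 × 0.3420 = 41040 km².
True area of lake: 150000 × cos(39°) = 150000 × 0.7771 = 116600 km².
Ratio = 41040 / 116600 ≈ 0.352.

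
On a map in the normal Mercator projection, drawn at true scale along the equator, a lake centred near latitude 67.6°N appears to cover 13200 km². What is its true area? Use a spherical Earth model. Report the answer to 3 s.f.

1920 km²

The Mercator projection is conformal; its linear scale factor is the same in every direction and equals sec φ = 1/cos φ.
Areal scale = k² = sec²φ = 1/cos²(67.6°) = 1/0.3811² = 6.886.
True area = apparent / (areal scale) = 13200 / 6.886 ≈ 1920 km².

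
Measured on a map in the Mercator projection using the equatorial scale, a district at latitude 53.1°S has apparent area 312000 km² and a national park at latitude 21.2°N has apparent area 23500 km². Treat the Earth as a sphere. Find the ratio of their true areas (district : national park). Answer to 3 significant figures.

5.51

On Mercator the areal scale is sec²φ, so true area = apparent × cos²φ.
True area of district: 312000 × cos²(53.1°) = 312000 × 0.3605 = 112500 km².
True area of national park: 23500 × cos²(21.2°) = 23500 × 0.8692 = 20430 km².
Ratio = 112500 / 20430 ≈ 5.51.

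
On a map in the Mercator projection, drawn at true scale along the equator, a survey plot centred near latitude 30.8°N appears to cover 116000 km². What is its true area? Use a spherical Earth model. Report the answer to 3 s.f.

85600 km²

For Mercator, h = k = sec φ (a conformal cylindrical projection has a single point scale, 1/cos φ).
Areal scale = k² = sec²φ = 1/cos²(30.8°) = 1/0.8590² = 1.355.
True area = apparent / (areal scale) = 116000 / 1.355 ≈ 85600 km².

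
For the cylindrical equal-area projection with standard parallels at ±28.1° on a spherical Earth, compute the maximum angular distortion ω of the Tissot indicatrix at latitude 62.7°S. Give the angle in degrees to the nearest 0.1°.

70.1°

A cylindrical equal-area projection with standard parallel φ₀ has meridian scale h = cos φ / cos φ₀ and parallel scale k = cos φ₀ / cos φ (so areas are preserved, h·k = 1).
At 62.7°: h = 0.5199, k = 1.923; principal scales a = 1.923, b = 0.5199.
sin(ω/2) = (a − b)/(a + b) = 1.403/2.443 = 0.5744, so ω = 2 arcsin(0.5744) ≈ 70.1°.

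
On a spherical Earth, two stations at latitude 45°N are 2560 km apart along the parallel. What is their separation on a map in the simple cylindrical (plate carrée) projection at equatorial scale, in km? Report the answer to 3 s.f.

3620 km

For the equirectangular projection with φ₀ = 0 (plate carrée), h = 1 along meridians and k = sec φ along parallels.
Along the parallel, k = sec 45° = 1/0.7071 = 1.414.
Map distance = 2560 × 1.414 ≈ 3620 km.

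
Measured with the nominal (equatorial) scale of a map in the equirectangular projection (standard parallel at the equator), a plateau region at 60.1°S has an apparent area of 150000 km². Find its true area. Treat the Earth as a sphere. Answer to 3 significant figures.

74800 km²

In the plate carrée (x = Rλ, y = Rφ), meridians are true-scale (h = 1) and parallels are stretched by k = sec φ.
Areal scale = h·k = 1 × sec φ; at 60.1°, h = 1.000, k = 2.006, so h·k = 2.006.
True area = apparent / (areal scale) = 150000 / 2.006 ≈ 74800 km².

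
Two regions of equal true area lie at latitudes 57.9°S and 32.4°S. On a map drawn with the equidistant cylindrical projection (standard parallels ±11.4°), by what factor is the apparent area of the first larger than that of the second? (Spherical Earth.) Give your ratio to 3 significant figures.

1.59

The equidistant cylindrical projection with φ₀ = 11.4° has h = 1 (meridians true) and k = cos φ₀ / cos φ along parallels.
Areal scale at 57.9°: h·k = 1.000 × 1.845 = 1.845.
Areal scale at 32.4°: h·k = 1.000 × 1.161 = 1.161.
Ratio = 1.845/1.161 ≈ 1.59.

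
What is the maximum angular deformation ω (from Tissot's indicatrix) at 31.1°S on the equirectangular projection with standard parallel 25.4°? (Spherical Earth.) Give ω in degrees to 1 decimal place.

3.1°

The equidistant cylindrical projection with φ₀ = 25.4° has h = 1 (meridians true) and k = cos φ₀ / cos φ along parallels.
At 31.1°: h = 1.000, k = 1.055; principal scales a = 1.055, b = 1.000.
sin(ω/2) = (a − b)/(a + b) = 0.05497/2.055 = 0.02675, so ω = 2 arcsin(0.02675) ≈ 3.1°.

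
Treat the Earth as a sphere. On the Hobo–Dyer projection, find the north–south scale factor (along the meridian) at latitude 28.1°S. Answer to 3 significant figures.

Hobo–Dyer is a cylindrical equal-area projection with standard parallels at ±37.5°. A cylindrical equal-area projection with standard parallel φ₀ has meridian scale h = cos φ / cos φ₀ and parallel scale k = cos φ₀ / cos φ (so areas are preserved, h·k = 1).
h = cos 28.1° / cos 37.5° = 0.8821/0.7934 = 1.112.

1.11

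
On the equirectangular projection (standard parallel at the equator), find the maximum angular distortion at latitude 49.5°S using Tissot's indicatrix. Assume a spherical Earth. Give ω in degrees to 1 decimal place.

For the equirectangular projection with φ₀ = 0 (plate carrée), h = 1 along meridians and k = sec φ along parallels.
At 49.5°: h = 1.000, k = 1.540; principal scales a = 1.540, b = 1.000.
sin(ω/2) = (a − b)/(a + b) = 0.5398/2.540 = 0.2125, so ω = 2 arcsin(0.2125) ≈ 24.5°.

24.5°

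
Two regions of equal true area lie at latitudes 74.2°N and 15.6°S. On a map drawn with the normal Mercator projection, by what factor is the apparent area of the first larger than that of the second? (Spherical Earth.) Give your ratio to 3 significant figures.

12.5

Mercator is conformal with k = sec φ, so areal scale = k² = sec²φ.
At 74.2°: sec²(74.2°) = 1/0.2723² = 13.49.
At 15.6°: sec²(15.6°) = 1/0.9632² = 1.078.
Ratio = 13.49/1.078 = cos²(15.6°)/cos²(74.2°) ≈ 12.5.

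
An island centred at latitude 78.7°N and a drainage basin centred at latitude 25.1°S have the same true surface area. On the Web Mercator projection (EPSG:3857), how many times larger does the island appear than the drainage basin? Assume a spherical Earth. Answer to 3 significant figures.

Mercator areal scale is sec²φ.
At 78.7°: sec²(78.7°) = 1/0.1959² = 26.05.
At 25.1°: sec²(25.1°) = 1/0.9056² = 1.219.
Ratio = 26.05/1.219 = cos²(25.1°)/cos²(78.7°) ≈ 21.4.

21.4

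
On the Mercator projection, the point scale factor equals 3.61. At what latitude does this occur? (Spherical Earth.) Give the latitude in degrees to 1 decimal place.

73.9°

Mercator scale is k = sec φ = 1/cos φ.
1/cos φ = 3.61  ⇒  cos φ = 0.2770  ⇒  φ = arccos(0.2770) ≈ 73.9°.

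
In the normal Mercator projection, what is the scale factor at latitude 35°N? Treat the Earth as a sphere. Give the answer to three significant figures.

The Mercator projection is conformal; its linear scale factor is the same in every direction and equals sec φ = 1/cos φ.
k = 1/cos 35° = 1/0.8192 = 1.221.

1.22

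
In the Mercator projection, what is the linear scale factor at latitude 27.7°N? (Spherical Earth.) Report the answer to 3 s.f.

1.13

Mercator is conformal, so the point scale is isotropic: h = k = sec φ = 1/cos φ.
k = 1/cos 27.7° = 1/0.8854 = 1.129.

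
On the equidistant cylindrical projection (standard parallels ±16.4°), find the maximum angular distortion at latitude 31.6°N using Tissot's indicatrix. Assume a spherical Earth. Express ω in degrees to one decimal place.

The equidistant cylindrical projection with φ₀ = 16.4° has h = 1 (meridians true) and k = cos φ₀ / cos φ along parallels.
At 31.6°: h = 1.000, k = 1.126; principal scales a = 1.126, b = 1.000.
sin(ω/2) = (a − b)/(a + b) = 0.1263/2.126 = 0.05941, so ω = 2 arcsin(0.05941) ≈ 6.8°.

6.8°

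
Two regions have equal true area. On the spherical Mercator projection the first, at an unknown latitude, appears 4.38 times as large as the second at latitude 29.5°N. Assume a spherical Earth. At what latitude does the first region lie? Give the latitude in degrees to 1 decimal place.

65.4°

Mercator areal scale is sec²φ, so apparent-area ratio = sec²φ₁ / sec²φ₂ = cos²φ₂ / cos²φ₁.
cos²φ₂ / cos²φ₁ = 4.38  ⇒  cos φ₁ = cos 29.5° / √4.38 = 0.8704/2.093 = 0.4159.
φ₁ = arccos(0.4159) ≈ 65.4°.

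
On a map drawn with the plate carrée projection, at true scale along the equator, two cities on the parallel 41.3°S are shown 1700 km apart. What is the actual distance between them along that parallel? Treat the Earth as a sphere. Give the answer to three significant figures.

1280 km

In the plate carrée (x = Rλ, y = Rφ), meridians are true-scale (h = 1) and parallels are stretched by k = sec φ.
Along the parallel at 41.3°, map distances are exaggerated by k = sec 41.3° = 1.331.
True distance = 1700 / 1.331 = 1700 × cos 41.3° ≈ 1280 km.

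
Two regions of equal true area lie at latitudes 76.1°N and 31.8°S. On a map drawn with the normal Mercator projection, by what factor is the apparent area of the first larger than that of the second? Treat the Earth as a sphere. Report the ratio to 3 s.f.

12.5

Mercator is conformal with k = sec φ, so areal scale = k² = sec²φ.
At 76.1°: sec²(76.1°) = 1/0.2402² = 17.33.
At 31.8°: sec²(31.8°) = 1/0.8499² = 1.384.
Ratio = 17.33/1.384 = cos²(31.8°)/cos²(76.1°) ≈ 12.5.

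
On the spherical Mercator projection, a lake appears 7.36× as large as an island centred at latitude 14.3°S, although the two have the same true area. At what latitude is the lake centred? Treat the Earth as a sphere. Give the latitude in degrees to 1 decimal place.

For equal true areas on Mercator, apparent areas scale as sec²φ, so the ratio is cos²φ₂ / cos²φ₁.
cos²φ₂ / cos²φ₁ = 7.36  ⇒  cos φ₁ = cos 14.3° / √7.36 = 0.9690/2.713 = 0.3572.
φ₁ = arccos(0.3572) ≈ 69.1°.

69.1°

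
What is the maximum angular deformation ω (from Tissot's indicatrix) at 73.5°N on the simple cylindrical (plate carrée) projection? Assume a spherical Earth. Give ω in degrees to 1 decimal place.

67.8°

Plate carrée maps x = Rλ, y = Rφ. The meridian scale is h = 1 and the parallel scale is k = 1/cos φ = sec φ.
At 73.5°: h = 1.000, k = 3.521; principal scales a = 3.521, b = 1.000.
sin(ω/2) = (a − b)/(a + b) = 2.521/4.521 = 0.5576, so ω = 2 arcsin(0.5576) ≈ 67.8°.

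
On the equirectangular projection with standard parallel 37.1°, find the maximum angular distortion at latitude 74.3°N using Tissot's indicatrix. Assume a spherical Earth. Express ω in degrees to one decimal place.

59.1°

The equidistant cylindrical projection with φ₀ = 37.1° has h = 1 (meridians true) and k = cos φ₀ / cos φ along parallels.
At 74.3°: h = 1.000, k = 2.947; principal scales a = 2.947, b = 1.000.
sin(ω/2) = (a − b)/(a + b) = 1.947/3.947 = 0.4933, so ω = 2 arcsin(0.4933) ≈ 59.1°.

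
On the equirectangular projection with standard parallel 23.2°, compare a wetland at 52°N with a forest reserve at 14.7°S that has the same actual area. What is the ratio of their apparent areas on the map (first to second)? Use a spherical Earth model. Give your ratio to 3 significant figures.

With standard parallel φ₀ = 23.2°, the equirectangular projection gives x = Rλ cos φ₀, y = Rφ, so h = 1 and k = cos 23.2° / cos φ.
Areal scale at 52°: h·k = 1.000 × 1.493 = 1.493.
Areal scale at 14.7°: h·k = 1.000 × 0.9502 = 0.9502.
Ratio = 1.493/0.9502 ≈ 1.57.

1.57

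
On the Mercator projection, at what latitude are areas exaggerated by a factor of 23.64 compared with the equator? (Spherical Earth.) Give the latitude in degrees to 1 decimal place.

78.1°

Mercator areal scale is sec²φ.
sec²φ = 23.64  ⇒  cos²φ = 0.04230  ⇒  cos φ = 0.2057.
φ = arccos(0.2057) ≈ 78.1°.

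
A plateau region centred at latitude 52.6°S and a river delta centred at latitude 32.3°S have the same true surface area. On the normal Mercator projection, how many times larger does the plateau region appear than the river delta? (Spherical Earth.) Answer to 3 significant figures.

On Mercator, area is exaggerated by sec²φ = 1/cos²φ.
At 52.6°: sec²(52.6°) = 1/0.6074² = 2.711.
At 32.3°: sec²(32.3°) = 1/0.8453² = 1.400.
Ratio = 2.711/1.400 = cos²(32.3°)/cos²(52.6°) ≈ 1.94.

1.94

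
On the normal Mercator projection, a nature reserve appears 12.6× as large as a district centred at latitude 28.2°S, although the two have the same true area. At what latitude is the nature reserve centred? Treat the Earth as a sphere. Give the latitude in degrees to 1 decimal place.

75.6°

For equal true areas on Mercator, apparent areas scale as sec²φ, so the ratio is cos²φ₂ / cos²φ₁.
cos²φ₂ / cos²φ₁ = 12.6  ⇒  cos φ₁ = cos 28.2° / √12.6 = 0.8813/3.550 = 0.2483.
φ₁ = arccos(0.2483) ≈ 75.6°.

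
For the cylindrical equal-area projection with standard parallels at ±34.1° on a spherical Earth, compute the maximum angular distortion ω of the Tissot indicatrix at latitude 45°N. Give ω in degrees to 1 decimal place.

18.0°

For cylindrical equal-area with standard parallel φ₀, h = cos φ / cos φ₀ and k = cos φ₀ / cos φ, so h·k = 1.
At 45°: h = 0.8539, k = 1.171; principal scales a = 1.171, b = 0.8539.
sin(ω/2) = (a − b)/(a + b) = 0.3171/2.025 = 0.1566, so ω = 2 arcsin(0.1566) ≈ 18.0°.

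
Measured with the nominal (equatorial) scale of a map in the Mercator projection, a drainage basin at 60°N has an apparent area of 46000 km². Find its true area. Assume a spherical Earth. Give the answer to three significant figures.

Mercator is conformal, so the point scale is isotropic: h = k = sec φ = 1/cos φ.
Areal scale = k² = sec²φ = 1/cos²(60°) = 1/0.5000² = 4.000.
True area = apparent / (areal scale) = 46000 / 4.000 ≈ 11500 km².

11500 km²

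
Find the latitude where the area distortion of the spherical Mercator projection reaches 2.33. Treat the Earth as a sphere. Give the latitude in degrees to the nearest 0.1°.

49.1°

Mercator areal scale is sec²φ.
sec²φ = 2.33  ⇒  cos²φ = 0.4292  ⇒  cos φ = 0.6551.
φ = arccos(0.6551) ≈ 49.1°.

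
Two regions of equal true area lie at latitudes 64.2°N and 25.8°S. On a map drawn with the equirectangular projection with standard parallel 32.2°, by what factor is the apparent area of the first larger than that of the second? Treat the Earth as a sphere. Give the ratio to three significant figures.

2.07

The equidistant cylindrical projection with φ₀ = 32.2° has h = 1 (meridians true) and k = cos φ₀ / cos φ along parallels.
Areal scale at 64.2°: h·k = 1.000 × 1.944 = 1.944.
Areal scale at 25.8°: h·k = 1.000 × 0.9399 = 0.9399.
Ratio = 1.944/0.9399 ≈ 2.07.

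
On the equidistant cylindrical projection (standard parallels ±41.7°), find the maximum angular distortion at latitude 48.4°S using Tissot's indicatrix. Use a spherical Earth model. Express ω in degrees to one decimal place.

In the equirectangular projection with standard parallel φ₀ = 41.7° (x = Rλ cos φ₀, y = Rφ), meridians are true-scale (h = 1) and the parallel scale is k = cos φ₀ / cos φ.
At 48.4°: h = 1.000, k = 1.125; principal scales a = 1.125, b = 1.000.
sin(ω/2) = (a − b)/(a + b) = 0.1246/2.125 = 0.05864, so ω = 2 arcsin(0.05864) ≈ 6.7°.

6.7°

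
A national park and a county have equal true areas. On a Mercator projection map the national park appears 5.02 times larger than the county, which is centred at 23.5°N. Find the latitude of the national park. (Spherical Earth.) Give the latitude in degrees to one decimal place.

65.8°

Mercator areal scale is sec²φ, so apparent-area ratio = sec²φ₁ / sec²φ₂ = cos²φ₂ / cos²φ₁.
cos²φ₂ / cos²φ₁ = 5.02  ⇒  cos φ₁ = cos 23.5° / √5.02 = 0.9171/2.241 = 0.4093.
φ₁ = arccos(0.4093) ≈ 65.8°.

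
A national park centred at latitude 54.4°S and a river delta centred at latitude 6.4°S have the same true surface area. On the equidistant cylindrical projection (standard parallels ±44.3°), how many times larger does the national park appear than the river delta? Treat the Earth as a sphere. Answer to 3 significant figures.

1.71

In the equirectangular projection with standard parallel φ₀ = 44.3° (x = Rλ cos φ₀, y = Rφ), meridians are true-scale (h = 1) and the parallel scale is k = cos φ₀ / cos φ.
Areal scale at 54.4°: h·k = 1.000 × 1.229 = 1.229.
Areal scale at 6.4°: h·k = 1.000 × 0.7202 = 0.7202.
Ratio = 1.229/0.7202 ≈ 1.71.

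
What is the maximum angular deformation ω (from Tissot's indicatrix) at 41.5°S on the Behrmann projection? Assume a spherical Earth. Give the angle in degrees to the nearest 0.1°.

The Behrmann projection is cylindrical equal-area with φ₀ = 30°. A cylindrical equal-area projection with standard parallel φ₀ has meridian scale h = cos φ / cos φ₀ and parallel scale k = cos φ₀ / cos φ (so areas are preserved, h·k = 1).
At 41.5°: h = 0.8648, k = 1.156; principal scales a = 1.156, b = 0.8648.
sin(ω/2) = (a − b)/(a + b) = 0.2915/2.021 = 0.1442, so ω = 2 arcsin(0.1442) ≈ 16.6°.

16.6°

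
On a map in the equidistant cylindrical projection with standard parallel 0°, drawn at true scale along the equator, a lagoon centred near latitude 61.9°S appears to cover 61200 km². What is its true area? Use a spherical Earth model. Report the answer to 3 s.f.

For the equirectangular projection with φ₀ = 0 (plate carrée), h = 1 along meridians and k = sec φ along parallels.
Areal scale = h·k = 1 × sec φ; at 61.9°, h = 1.000, k = 2.123, so h·k = 2.123.
True area = apparent / (areal scale) = 61200 / 2.123 ≈ 28800 km².

28800 km²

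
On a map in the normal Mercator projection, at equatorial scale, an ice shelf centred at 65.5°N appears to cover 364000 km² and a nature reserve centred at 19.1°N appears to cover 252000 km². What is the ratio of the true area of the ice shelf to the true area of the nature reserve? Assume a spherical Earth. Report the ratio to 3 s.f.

Mercator's areal exaggeration is sec²φ; hence true area = (apparent area) · cos²φ.
True area of ice shelf: 364000 × cos²(65.5°) = 364000 × 0.1720 = 62600 km².
True area of nature reserve: 252000 × cos²(19.1°) = 252000 × 0.8929 = 225000 km².
Ratio = 62600 / 225000 ≈ 0.278.

0.278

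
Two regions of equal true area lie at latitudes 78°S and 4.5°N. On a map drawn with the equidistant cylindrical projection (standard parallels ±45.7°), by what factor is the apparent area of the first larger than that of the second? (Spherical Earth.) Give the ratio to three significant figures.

In the equirectangular projection with standard parallel φ₀ = 45.7° (x = Rλ cos φ₀, y = Rφ), meridians are true-scale (h = 1) and the parallel scale is k = cos φ₀ / cos φ.
Areal scale at 78°: h·k = 1.000 × 3.359 = 3.359.
Areal scale at 4.5°: h·k = 1.000 × 0.7006 = 0.7006.
Ratio = 3.359/0.7006 ≈ 4.79.

4.79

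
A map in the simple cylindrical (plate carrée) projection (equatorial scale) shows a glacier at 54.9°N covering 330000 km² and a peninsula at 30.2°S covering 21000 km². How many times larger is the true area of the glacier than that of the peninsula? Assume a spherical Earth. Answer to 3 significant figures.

10.5

Plate carrée has h = 1 and k = sec φ, giving areal scale sec φ; true area = (apparent area) · cos φ.
True area of glacier: 330000 × cos(54.9°) = 330000 × 0.5750 = 189800 km².
True area of peninsula: 21000 × cos(30.2°) = 21000 × 0.8643 = 18150 km².
Ratio = 189800 / 18150 ≈ 10.5.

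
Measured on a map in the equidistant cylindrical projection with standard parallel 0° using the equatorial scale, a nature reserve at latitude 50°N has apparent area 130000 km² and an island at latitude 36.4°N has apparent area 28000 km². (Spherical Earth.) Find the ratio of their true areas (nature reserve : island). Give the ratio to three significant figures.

Plate carrée has h = 1 and k = sec φ, giving areal scale sec φ; true area = (apparent area) · cos φ.
True area of nature reserve: 130000 × cos(50°) = 130000 × 0.6428 = 83560 km².
True area of island: 28000 × cos(36.4°) = 28000 × 0.8049 = 22540 km².
Ratio = 83560 / 22540 ≈ 3.71.

3.71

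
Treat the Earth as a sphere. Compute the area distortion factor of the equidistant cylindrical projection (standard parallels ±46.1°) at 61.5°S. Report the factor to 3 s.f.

In the equirectangular projection with standard parallel φ₀ = 46.1° (x = Rλ cos φ₀, y = Rφ), meridians are true-scale (h = 1) and the parallel scale is k = cos φ₀ / cos φ.
Areal scale = h·k = 1 × cos φ₀ / cos φ; at 61.5°, h = 1.000, k = 1.453, so h·k = 1.453.

1.45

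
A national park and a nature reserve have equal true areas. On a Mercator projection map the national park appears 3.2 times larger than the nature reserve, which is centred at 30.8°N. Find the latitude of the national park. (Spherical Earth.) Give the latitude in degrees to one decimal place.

61.3°

On Mercator, (apparent₁)/(apparent₂) = sec²φ₁ / sec²φ₂ when true areas are equal.
cos²φ₂ / cos²φ₁ = 3.2  ⇒  cos φ₁ = cos 30.8° / √3.2 = 0.8590/1.789 = 0.4802.
φ₁ = arccos(0.4802) ≈ 61.3°.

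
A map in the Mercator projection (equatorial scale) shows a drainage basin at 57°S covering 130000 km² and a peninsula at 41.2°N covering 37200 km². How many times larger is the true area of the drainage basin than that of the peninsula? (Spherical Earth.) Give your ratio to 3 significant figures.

1.83

On Mercator the areal scale is sec²φ, so true area = apparent × cos²φ.
True area of drainage basin: 130000 × cos²(57°) = 130000 × 0.2966 = 38560 km².
True area of peninsula: 37200 × cos²(41.2°) = 37200 × 0.5661 = 21060 km².
Ratio = 38560 / 21060 ≈ 1.83.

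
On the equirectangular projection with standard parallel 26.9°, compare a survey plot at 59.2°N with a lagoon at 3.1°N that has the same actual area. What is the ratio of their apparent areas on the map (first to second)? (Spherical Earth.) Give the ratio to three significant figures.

The equidistant cylindrical projection with φ₀ = 26.9° has h = 1 (meridians true) and k = cos φ₀ / cos φ along parallels.
Areal scale at 59.2°: h·k = 1.000 × 1.742 = 1.742.
Areal scale at 3.1°: h·k = 1.000 × 0.8931 = 0.8931.
Ratio = 1.742/0.8931 ≈ 1.95.

1.95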